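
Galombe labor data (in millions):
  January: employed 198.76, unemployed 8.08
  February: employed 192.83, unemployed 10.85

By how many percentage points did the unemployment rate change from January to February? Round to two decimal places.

January: labor force = 198.76 + 8.08 = 206.84; u = 8.08/206.84 = 3.91%.
February: labor force = 192.83 + 10.85 = 203.68; u = 10.85/203.68 = 5.33%.
Change = 5.33% − 3.91% = +1.42 pp.

The unemployment rate changed by +1.42 percentage points.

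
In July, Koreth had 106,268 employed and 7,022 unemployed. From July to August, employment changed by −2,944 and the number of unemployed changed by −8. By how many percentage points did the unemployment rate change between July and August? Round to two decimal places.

The unemployment rate changed by +0.16 percentage points.

July: labor force = 106,268 + 7,022 = 113,290; u = 7,022/113,290 = 6.20%.
August: labor force = 103,324 + 7,014 = 110,338; u = 7,014/110,338 = 6.36%.
Change = 6.36% − 6.20% = +0.16 pp.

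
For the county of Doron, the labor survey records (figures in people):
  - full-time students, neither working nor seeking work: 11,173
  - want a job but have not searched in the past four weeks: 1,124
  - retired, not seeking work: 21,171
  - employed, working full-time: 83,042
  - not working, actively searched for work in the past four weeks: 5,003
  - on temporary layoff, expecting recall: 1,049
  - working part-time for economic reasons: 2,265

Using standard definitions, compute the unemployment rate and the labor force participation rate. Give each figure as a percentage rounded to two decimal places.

Employed = 83,042 + 2,265 = 85,307 (anyone who worked, including part-time for economic reasons, counts as employed).
Unemployed = 5,003 + 1,049 = 6,052 (jobless and actively searching, or on temporary layoff).
Labor force = 85,307 + 6,052 = 91,359.
Not in labor force = 11,173 + 1,124 + 21,171 = 33,468 (those not working and not actively searching are outside the labor force — including those who want a job but have given up searching).
Civilian working-age population = 91,359 + 33,468 = 124,827.
Unemployment rate = 6,052 / 91,359 = 6.62%.
Labor force participation rate = 91,359 / 124,827 = 73.19%.

Unemployment rate ≈ 6.62%; labor force participation rate ≈ 73.19%.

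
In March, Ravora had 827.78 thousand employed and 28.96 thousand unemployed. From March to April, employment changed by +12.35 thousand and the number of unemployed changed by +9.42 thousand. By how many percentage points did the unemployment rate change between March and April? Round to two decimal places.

March: labor force = 827.78 + 28.96 = 856.74; u = 28.96/856.74 = 3.38%.
April: labor force = 840.13 + 38.38 = 878.51; u = 38.38/878.51 = 4.37%.
Change = 4.37% − 3.38% = +0.99 pp.

The unemployment rate changed by +0.99 percentage points.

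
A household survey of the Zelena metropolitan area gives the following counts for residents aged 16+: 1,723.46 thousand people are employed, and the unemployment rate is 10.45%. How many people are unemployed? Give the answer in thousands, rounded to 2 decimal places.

Let U be the number unemployed. The labor force is E + U, and U/(E+U) = 0.1045.
So U = 0.1045 × 1,723.46 / (1 − 0.1045) = 180.1016 / 0.8955 ≈ 201.12 thousand.

About 201.12 thousand are unemployed.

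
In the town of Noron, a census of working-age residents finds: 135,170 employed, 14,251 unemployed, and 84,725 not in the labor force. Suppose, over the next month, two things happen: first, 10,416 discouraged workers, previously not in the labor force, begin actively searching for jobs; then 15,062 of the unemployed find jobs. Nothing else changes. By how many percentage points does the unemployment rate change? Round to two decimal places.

Initially, labor force = 135,170 + 14,251 = 149,421, so u = 14,251/149,421 = 9.54%.
After the first change, unemployed and labor force both rise by 10,416 → E = 135,170, U = 24,667, labor force = 159,837.
After the second change, unemployed falls and employed rises by 15,062; labor force unchanged → E = 150,232, U = 9,605, labor force = 159,837.
New unemployment rate = 9,605 / 159,837 = 6.01%.
Change = 6.01% − 9.54% = −3.53 percentage points.

The unemployment rate changes by −3.53 percentage points.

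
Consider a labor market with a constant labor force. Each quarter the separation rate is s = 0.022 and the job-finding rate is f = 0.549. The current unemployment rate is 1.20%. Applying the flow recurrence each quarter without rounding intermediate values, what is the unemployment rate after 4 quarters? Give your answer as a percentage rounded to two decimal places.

With a fixed labor force, u_{t+1} = u_t + s·(1−u_t) − f·u_t = u_t·(1−s−f) + s.
Here 1−s−f = 0.429 and s = 0.022.
u_1 = 0.012000 × 0.429 + 0.022 = 0.027148.
u_2 = 0.027148 × 0.429 + 0.022 = 0.033646.
u_3 = 0.033646 × 0.429 + 0.022 = 0.036434.
u_4 = 0.036434 × 0.429 + 0.022 = 0.037630.

Unemployment rate after four quarters ≈ 3.76%.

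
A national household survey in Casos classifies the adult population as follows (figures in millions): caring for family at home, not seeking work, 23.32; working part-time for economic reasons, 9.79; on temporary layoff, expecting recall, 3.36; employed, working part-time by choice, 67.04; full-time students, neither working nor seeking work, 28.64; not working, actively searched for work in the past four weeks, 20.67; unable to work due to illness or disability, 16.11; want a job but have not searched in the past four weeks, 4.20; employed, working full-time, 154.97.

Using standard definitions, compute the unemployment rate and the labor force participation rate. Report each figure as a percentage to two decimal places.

Employed = 9.79 + 67.04 + 154.97 = 231.80 million (anyone who worked, including part-time for economic reasons, counts as employed).
Unemployed = 3.36 + 20.67 = 24.03 million (jobless and actively searching, or on temporary layoff).
Labor force = 231.80 + 24.03 = 255.83 million.
Not in labor force = 23.32 + 28.64 + 16.11 + 4.20 = 72.27 million (those not working and not actively searching are outside the labor force — including those who want a job but have given up searching).
Civilian working-age population = 255.83 + 72.27 = 328.10 million.
Unemployment rate = 24.03 / 255.83 = 9.39%.
Labor force participation rate = 255.83 / 328.10 = 77.97%.

Unemployment rate ≈ 9.39%; labor force participation rate ≈ 77.97%.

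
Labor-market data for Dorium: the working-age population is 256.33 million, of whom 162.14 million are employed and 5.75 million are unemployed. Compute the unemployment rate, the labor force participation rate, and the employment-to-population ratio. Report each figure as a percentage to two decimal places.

Labor force = employed + unemployed = 162.14 + 5.75 = 167.89 million.
Unemployment rate = 5.75 / 167.89 = 3.42%.
Labor force participation rate = 167.89 / 256.33 = 65.50%.
Employment-population ratio = 162.14 / 256.33 = 63.25%.

Unemployment rate ≈ 3.42%; labor force participation rate ≈ 65.50%; employment-population ratio ≈ 63.25%.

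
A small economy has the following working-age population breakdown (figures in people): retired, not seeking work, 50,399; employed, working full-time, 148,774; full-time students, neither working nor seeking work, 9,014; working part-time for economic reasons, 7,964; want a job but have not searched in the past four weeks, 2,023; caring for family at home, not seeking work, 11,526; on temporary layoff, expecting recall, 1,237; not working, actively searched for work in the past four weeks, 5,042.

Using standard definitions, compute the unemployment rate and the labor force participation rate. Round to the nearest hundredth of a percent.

Employed = 148,774 + 7,964 = 156,738 (anyone who worked, including part-time for economic reasons, counts as employed).
Unemployed = 1,237 + 5,042 = 6,279 (jobless and actively searching, or on temporary layoff).
Labor force = 156,738 + 6,279 = 163,017.
Not in labor force = 50,399 + 9,014 + 2,023 + 11,526 = 72,962 (those not working and not actively searching are outside the labor force — including those who want a job but have given up searching).
Civilian working-age population = 163,017 + 72,962 = 235,979.
Unemployment rate = 6,279 / 163,017 = 3.85%.
Labor force participation rate = 163,017 / 235,979 = 69.08%.

Unemployment rate ≈ 3.85%; labor force participation rate ≈ 69.08%.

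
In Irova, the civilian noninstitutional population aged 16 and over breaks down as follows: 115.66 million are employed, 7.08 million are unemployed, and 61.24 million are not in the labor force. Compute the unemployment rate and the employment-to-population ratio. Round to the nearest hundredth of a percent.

Unemployment rate ≈ 5.77%; employment-population ratio ≈ 62.87%.

Labor force = employed + unemployed = 115.66 + 7.08 = 122.74 million.
Working-age population = 122.74 + 61.24 = 183.98 million.
Unemployment rate = 7.08 / 122.74 = 5.77%.
Employment-population ratio = 115.66 / 183.98 = 62.87%.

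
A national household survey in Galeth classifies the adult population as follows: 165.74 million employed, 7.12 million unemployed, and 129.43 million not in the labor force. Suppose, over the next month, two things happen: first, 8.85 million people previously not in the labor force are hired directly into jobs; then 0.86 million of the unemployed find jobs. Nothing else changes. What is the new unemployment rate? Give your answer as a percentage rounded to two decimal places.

New unemployment rate ≈ 3.45%.

Initially, labor force = 165.74 + 7.12 = 172.86 million, so u = 7.12/172.86 = 4.12%.
After the first change, employed and labor force both rise by 8.85; unemployed unchanged → E = 174.59, U = 7.12, labor force = 181.71 million.
After the second change, unemployed falls and employed rises by 0.86; labor force unchanged → E = 175.45, U = 6.26, labor force = 181.71 million.
New unemployment rate = 6.26 / 181.71 = 3.45%.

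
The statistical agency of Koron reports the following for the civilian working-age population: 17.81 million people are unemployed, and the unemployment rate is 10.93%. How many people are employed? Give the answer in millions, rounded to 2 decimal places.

Labor force = U / u = 17.81 / 0.1093 ≈ 162.95 million.
Employed = labor force − unemployed = 162.95 − 17.81 = 145.14 million.

About 145.14 million are employed.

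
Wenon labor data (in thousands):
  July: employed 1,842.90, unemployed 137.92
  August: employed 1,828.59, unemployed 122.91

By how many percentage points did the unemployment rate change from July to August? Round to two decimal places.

The unemployment rate changed by −0.66 percentage points.

July: labor force = 1,842.90 + 137.92 = 1,980.82; u = 137.92/1,980.82 = 6.96%.
August: labor force = 1,828.59 + 122.91 = 1,951.50; u = 122.91/1,951.50 = 6.30%.
Change = 6.30% − 6.96% = −0.66 pp.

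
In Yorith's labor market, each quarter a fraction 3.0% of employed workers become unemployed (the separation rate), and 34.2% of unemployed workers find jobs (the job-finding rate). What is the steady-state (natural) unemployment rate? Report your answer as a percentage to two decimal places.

At steady state the flows balance: s·E = f·U, so U/(E+U) = s/(s+f).
u* = 3.0 / (3.0 + 34.2) = 3.0 / 37.20 = 8.06%.

Steady-state unemployment rate ≈ 8.06%.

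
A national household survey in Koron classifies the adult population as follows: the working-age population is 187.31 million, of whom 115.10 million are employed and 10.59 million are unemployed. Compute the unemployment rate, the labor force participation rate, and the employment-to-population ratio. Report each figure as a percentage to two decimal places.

Labor force = employed + unemployed = 115.10 + 10.59 = 125.69 million.
Unemployment rate = 10.59 / 125.69 = 8.43%.
Labor force participation rate = 125.69 / 187.31 = 67.10%.
Employment-population ratio = 115.10 / 187.31 = 61.45%.

Unemployment rate ≈ 8.43%; labor force participation rate ≈ 67.10%; employment-population ratio ≈ 61.45%.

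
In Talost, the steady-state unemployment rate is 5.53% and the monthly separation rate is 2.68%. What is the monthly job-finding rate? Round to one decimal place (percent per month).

From u* = s/(s+f): f = s·(1−u)/u.
f = 2.68 × (1 − 0.0553) / 0.0553 = 2.5318 / 0.0553 ≈ 45.8% per month.

Job-finding rate ≈ 45.8% per month.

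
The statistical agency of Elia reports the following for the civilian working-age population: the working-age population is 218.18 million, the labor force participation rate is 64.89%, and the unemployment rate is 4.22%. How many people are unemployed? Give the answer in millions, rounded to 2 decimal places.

About 5.97 million are unemployed.

Labor force = 0.6489 × 218.18 = 141.58 million.
Unemployed = 0.0422 × 141.58 ≈ 5.97 million.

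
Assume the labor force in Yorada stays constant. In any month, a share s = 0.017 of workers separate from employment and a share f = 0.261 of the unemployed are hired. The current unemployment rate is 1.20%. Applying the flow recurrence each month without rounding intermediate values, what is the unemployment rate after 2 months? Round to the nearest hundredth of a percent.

With a fixed labor force, u_{t+1} = u_t + s·(1−u_t) − f·u_t = u_t·(1−s−f) + s.
Here 1−s−f = 0.722 and s = 0.017.
u_1 = 0.012000 × 0.722 + 0.017 = 0.025664.
u_2 = 0.025664 × 0.722 + 0.017 = 0.035529.

Unemployment rate after two months ≈ 3.55%.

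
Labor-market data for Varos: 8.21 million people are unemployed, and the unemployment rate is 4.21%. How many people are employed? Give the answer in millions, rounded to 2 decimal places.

About 186.80 million are employed.

Labor force = U / u = 8.21 / 0.0421 ≈ 195.01 million.
Employed = labor force − unemployed = 195.01 − 8.21 = 186.80 million.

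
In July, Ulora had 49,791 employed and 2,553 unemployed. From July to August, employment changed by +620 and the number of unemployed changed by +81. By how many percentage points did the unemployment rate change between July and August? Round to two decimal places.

July: labor force = 49,791 + 2,553 = 52,344; u = 2,553/52,344 = 4.88%.
August: labor force = 50,411 + 2,634 = 53,045; u = 2,634/53,045 = 4.97%.
Change = 4.97% − 4.88% = +0.09 pp.

The unemployment rate changed by +0.09 percentage points.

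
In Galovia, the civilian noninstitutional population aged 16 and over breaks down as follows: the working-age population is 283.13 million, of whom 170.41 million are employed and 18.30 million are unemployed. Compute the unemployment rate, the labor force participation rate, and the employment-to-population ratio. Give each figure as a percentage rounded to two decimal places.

Unemployment rate ≈ 9.70%; labor force participation rate ≈ 66.65%; employment-population ratio ≈ 60.19%.

Labor force = employed + unemployed = 170.41 + 18.30 = 188.71 million.
Unemployment rate = 18.30 / 188.71 = 9.70%.
Labor force participation rate = 188.71 / 283.13 = 66.65%.
Employment-population ratio = 170.41 / 283.13 = 60.19%.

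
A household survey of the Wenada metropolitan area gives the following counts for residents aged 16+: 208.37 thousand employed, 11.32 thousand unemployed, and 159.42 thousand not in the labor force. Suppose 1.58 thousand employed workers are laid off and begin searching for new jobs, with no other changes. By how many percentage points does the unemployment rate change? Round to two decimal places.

The unemployment rate changes by +0.72 percentage points.

Initially, labor force = 208.37 + 11.32 = 219.69 thousand, so u = 11.32/219.69 = 5.15%.
After the change, employed falls and unemployed rises by 1.58; labor force unchanged → E = 206.79, U = 12.90, labor force = 219.69 thousand.
New unemployment rate = 12.90 / 219.69 = 5.87%.
Change = 5.87% − 5.15% = +0.72 percentage points.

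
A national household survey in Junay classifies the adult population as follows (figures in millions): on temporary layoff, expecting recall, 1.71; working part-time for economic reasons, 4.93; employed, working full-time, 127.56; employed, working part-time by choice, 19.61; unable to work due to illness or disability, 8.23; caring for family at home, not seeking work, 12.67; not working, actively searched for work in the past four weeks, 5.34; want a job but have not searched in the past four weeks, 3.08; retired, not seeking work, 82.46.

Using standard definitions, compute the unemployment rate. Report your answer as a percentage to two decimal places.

Employed = 4.93 + 127.56 + 19.61 = 152.10 million (anyone who worked, including part-time for economic reasons, counts as employed).
Unemployed = 1.71 + 5.34 = 7.05 million (jobless and actively searching, or on temporary layoff).
Labor force = 152.10 + 7.05 = 159.15 million.
Unemployment rate = 7.05 / 159.15 = 4.43%.

Unemployment rate ≈ 4.43%.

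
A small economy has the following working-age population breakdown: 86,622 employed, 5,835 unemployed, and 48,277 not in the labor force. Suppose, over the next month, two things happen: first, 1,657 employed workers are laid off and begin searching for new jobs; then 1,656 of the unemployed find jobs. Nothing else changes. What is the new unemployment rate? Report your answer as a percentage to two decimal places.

Initially, labor force = 86,622 + 5,835 = 92,457, so u = 5,835/92,457 = 6.31%.
After the first change, employed falls and unemployed rises by 1,657; labor force unchanged → E = 84,965, U = 7,492, labor force = 92,457.
After the second change, unemployed falls and employed rises by 1,656; labor force unchanged → E = 86,621, U = 5,836, labor force = 92,457.
New unemployment rate = 5,836 / 92,457 = 6.31%.

New unemployment rate ≈ 6.31%.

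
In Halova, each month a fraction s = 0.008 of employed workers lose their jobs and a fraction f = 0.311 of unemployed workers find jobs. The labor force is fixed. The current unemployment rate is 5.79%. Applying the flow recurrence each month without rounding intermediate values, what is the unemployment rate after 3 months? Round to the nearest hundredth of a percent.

With a fixed labor force, u_{t+1} = u_t + s·(1−u_t) − f·u_t = u_t·(1−s−f) + s.
Here 1−s−f = 0.681 and s = 0.008.
u_1 = 0.057900 × 0.681 + 0.008 = 0.047430.
u_2 = 0.047430 × 0.681 + 0.008 = 0.040300.
u_3 = 0.040300 × 0.681 + 0.008 = 0.035444.

Unemployment rate after three months ≈ 3.54%.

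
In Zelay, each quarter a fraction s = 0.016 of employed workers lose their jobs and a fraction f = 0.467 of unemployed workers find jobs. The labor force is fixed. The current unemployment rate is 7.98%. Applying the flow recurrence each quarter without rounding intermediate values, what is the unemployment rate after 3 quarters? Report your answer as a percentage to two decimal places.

Unemployment rate after three quarters ≈ 3.96%.

With a fixed labor force, u_{t+1} = u_t + s·(1−u_t) − f·u_t = u_t·(1−s−f) + s.
Here 1−s−f = 0.517 and s = 0.016.
u_1 = 0.079800 × 0.517 + 0.016 = 0.057257.
u_2 = 0.057257 × 0.517 + 0.016 = 0.045602.
u_3 = 0.045602 × 0.517 + 0.016 = 0.039576.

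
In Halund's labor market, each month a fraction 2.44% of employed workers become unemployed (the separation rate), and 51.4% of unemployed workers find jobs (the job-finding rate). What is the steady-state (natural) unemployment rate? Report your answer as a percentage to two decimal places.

At steady state the flows balance: s·E = f·U, so U/(E+U) = s/(s+f).
u* = 2.44 / (2.44 + 51.4) = 2.44 / 53.84 = 4.53%.

Steady-state unemployment rate ≈ 4.53%.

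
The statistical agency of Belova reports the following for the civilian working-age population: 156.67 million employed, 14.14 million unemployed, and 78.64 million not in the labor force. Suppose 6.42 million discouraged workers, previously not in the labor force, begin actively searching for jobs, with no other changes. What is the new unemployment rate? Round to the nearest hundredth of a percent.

Initially, labor force = 156.67 + 14.14 = 170.81 million, so u = 14.14/170.81 = 8.28%.
After the change, unemployed and labor force both rise by 6.42 → E = 156.67, U = 20.56, labor force = 177.23 million.
New unemployment rate = 20.56 / 177.23 = 11.60%.

New unemployment rate ≈ 11.60%.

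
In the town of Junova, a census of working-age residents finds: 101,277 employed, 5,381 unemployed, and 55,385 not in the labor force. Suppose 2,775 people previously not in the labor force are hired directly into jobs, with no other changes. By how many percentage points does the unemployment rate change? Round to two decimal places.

Initially, labor force = 101,277 + 5,381 = 106,658, so u = 5,381/106,658 = 5.05%.
After the change, employed and labor force both rise by 2,775; unemployed unchanged → E = 104,052, U = 5,381, labor force = 109,433.
New unemployment rate = 5,381 / 109,433 = 4.92%.
Change = 4.92% − 5.05% = −0.13 percentage points.

The unemployment rate changes by −0.13 percentage points.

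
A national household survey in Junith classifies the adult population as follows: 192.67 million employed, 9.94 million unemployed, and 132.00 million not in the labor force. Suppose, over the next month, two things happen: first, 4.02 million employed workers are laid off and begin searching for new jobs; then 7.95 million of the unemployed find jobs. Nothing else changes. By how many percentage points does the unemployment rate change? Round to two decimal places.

The unemployment rate changes by −1.94 percentage points.

Initially, labor force = 192.67 + 9.94 = 202.61 million, so u = 9.94/202.61 = 4.91%.
After the first change, employed falls and unemployed rises by 4.02; labor force unchanged → E = 188.65, U = 13.96, labor force = 202.61 million.
After the second change, unemployed falls and employed rises by 7.95; labor force unchanged → E = 196.60, U = 6.01, labor force = 202.61 million.
New unemployment rate = 6.01 / 202.61 = 2.97%.
Change = 2.97% − 4.91% = −1.94 percentage points.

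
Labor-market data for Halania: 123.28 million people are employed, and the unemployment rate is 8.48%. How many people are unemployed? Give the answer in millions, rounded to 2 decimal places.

About 11.42 million are unemployed.

Let U be the number unemployed. The labor force is E + U, and U/(E+U) = 0.0848.
So U = 0.0848 × 123.28 / (1 − 0.0848) = 10.4541 / 0.9152 ≈ 11.42 million.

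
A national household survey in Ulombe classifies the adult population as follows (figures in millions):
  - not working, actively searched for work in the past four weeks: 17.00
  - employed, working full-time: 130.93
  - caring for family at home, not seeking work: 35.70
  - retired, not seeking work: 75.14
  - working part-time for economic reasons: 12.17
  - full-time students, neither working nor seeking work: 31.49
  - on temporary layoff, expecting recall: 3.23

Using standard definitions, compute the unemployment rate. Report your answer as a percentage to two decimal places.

Employed = 130.93 + 12.17 = 143.10 million (anyone who worked, including part-time for economic reasons, counts as employed).
Unemployed = 17.00 + 3.23 = 20.23 million (jobless and actively searching, or on temporary layoff).
Labor force = 143.10 + 20.23 = 163.33 million.
Unemployment rate = 20.23 / 163.33 = 12.39%.

Unemployment rate ≈ 12.39%.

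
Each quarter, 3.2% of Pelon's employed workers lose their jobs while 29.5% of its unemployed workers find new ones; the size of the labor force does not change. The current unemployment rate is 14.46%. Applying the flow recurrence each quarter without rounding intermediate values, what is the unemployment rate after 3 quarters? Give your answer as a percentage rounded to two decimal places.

Unemployment rate after three quarters ≈ 11.21%.

With a fixed labor force, u_{t+1} = u_t + s·(1−u_t) − f·u_t = u_t·(1−s−f) + s.
Here 1−s−f = 0.673 and s = 0.032.
u_1 = 0.144600 × 0.673 + 0.032 = 0.129316.
u_2 = 0.129316 × 0.673 + 0.032 = 0.119030.
u_3 = 0.119030 × 0.673 + 0.032 = 0.112107.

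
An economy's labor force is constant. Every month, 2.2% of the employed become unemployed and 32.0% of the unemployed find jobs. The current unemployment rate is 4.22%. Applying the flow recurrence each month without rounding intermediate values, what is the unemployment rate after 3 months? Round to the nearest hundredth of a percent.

Unemployment rate after three months ≈ 5.80%.

With a fixed labor force, u_{t+1} = u_t + s·(1−u_t) − f·u_t = u_t·(1−s−f) + s.
Here 1−s−f = 0.658 and s = 0.022.
u_1 = 0.042200 × 0.658 + 0.022 = 0.049768.
u_2 = 0.049768 × 0.658 + 0.022 = 0.054747.
u_3 = 0.054747 × 0.658 + 0.022 = 0.058024.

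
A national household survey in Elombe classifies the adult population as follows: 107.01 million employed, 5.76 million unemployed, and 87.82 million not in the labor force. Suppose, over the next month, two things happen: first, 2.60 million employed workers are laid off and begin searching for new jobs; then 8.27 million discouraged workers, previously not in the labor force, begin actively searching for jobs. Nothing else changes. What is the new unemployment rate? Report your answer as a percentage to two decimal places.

Initially, labor force = 107.01 + 5.76 = 112.77 million, so u = 5.76/112.77 = 5.11%.
After the first change, employed falls and unemployed rises by 2.60; labor force unchanged → E = 104.41, U = 8.36, labor force = 112.77 million.
After the second change, unemployed and labor force both rise by 8.27 → E = 104.41, U = 16.63, labor force = 121.04 million.
New unemployment rate = 16.63 / 121.04 = 13.74%.

New unemployment rate ≈ 13.74%.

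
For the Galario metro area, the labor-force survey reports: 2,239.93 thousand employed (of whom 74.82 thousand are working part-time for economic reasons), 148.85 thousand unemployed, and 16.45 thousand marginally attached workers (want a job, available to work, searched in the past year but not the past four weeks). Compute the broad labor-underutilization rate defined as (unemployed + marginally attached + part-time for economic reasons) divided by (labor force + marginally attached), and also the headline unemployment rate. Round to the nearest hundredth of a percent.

Broad underutilization rate ≈ 9.98%; headline unemployment rate ≈ 6.23%.

Labor force = 2,239.93 + 148.85 = 2,388.78 thousand.
Numerator = 148.85 + 16.45 + 74.82 = 240.12 thousand.
Denominator = 2,388.78 + 16.45 = 2,405.23 thousand.
Broad rate = 240.12 / 2,405.23 = 9.98%.
Headline unemployment rate = 148.85 / 2,388.78 = 6.23%.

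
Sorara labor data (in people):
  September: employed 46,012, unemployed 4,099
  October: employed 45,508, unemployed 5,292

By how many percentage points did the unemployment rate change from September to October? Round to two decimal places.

September: labor force = 46,012 + 4,099 = 50,111; u = 4,099/50,111 = 8.18%.
October: labor force = 45,508 + 5,292 = 50,800; u = 5,292/50,800 = 10.42%.
Change = 10.42% − 8.18% = +2.24 pp.

The unemployment rate changed by +2.24 percentage points.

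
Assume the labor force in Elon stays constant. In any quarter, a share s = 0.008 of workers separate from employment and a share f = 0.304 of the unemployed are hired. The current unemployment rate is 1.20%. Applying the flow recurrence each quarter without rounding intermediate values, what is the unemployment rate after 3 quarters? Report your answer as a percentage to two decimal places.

Unemployment rate after three quarters ≈ 2.12%.

With a fixed labor force, u_{t+1} = u_t + s·(1−u_t) − f·u_t = u_t·(1−s−f) + s.
Here 1−s−f = 0.688 and s = 0.008.
u_1 = 0.012000 × 0.688 + 0.008 = 0.016256.
u_2 = 0.016256 × 0.688 + 0.008 = 0.019184.
u_3 = 0.019184 × 0.688 + 0.008 = 0.021199.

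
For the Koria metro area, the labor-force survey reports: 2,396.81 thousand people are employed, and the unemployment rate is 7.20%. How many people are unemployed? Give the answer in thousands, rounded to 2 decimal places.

About 185.96 thousand are unemployed.

Let U be the number unemployed. The labor force is E + U, and U/(E+U) = 0.0720.
So U = 0.0720 × 2,396.81 / (1 − 0.0720) = 172.5703 / 0.9280 ≈ 185.96 thousand.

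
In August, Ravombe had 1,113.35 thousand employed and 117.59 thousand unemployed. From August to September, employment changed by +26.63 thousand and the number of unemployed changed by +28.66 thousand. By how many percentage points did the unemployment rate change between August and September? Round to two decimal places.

The unemployment rate changed by +1.82 percentage points.

August: labor force = 1,113.35 + 117.59 = 1,230.94; u = 117.59/1,230.94 = 9.55%.
September: labor force = 1,139.98 + 146.25 = 1,286.23; u = 146.25/1,286.23 = 11.37%.
Change = 11.37% − 9.55% = +1.82 pp.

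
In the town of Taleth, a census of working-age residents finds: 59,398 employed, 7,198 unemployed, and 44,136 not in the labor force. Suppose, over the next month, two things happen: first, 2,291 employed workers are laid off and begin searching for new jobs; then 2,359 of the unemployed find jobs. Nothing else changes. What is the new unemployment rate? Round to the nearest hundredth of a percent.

New unemployment rate ≈ 10.71%.

Initially, labor force = 59,398 + 7,198 = 66,596, so u = 7,198/66,596 = 10.81%.
After the first change, employed falls and unemployed rises by 2,291; labor force unchanged → E = 57,107, U = 9,489, labor force = 66,596.
After the second change, unemployed falls and employed rises by 2,359; labor force unchanged → E = 59,466, U = 7,130, labor force = 66,596.
New unemployment rate = 7,130 / 66,596 = 10.71%.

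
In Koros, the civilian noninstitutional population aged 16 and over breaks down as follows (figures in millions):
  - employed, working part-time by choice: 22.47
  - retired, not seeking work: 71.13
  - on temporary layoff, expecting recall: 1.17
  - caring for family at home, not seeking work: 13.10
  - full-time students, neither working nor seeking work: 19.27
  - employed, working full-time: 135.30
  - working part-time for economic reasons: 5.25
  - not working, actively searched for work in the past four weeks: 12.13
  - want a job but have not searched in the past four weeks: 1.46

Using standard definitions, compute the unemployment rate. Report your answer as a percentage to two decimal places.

Unemployment rate ≈ 7.54%.

Employed = 22.47 + 135.30 + 5.25 = 163.02 million (anyone who worked, including part-time for economic reasons, counts as employed).
Unemployed = 1.17 + 12.13 = 13.30 million (jobless and actively searching, or on temporary layoff).
Labor force = 163.02 + 13.30 = 176.32 million.
Unemployment rate = 13.30 / 176.32 = 7.54%.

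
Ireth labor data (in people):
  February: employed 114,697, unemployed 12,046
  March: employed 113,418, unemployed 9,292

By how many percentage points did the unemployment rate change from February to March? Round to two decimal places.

The unemployment rate changed by −1.93 percentage points.

February: labor force = 114,697 + 12,046 = 126,743; u = 12,046/126,743 = 9.50%.
March: labor force = 113,418 + 9,292 = 122,710; u = 9,292/122,710 = 7.57%.
Change = 7.57% − 9.50% = −1.93 pp.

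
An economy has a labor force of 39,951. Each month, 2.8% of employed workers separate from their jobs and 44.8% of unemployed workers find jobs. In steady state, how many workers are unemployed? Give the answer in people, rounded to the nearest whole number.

About 2,350 are unemployed in steady state.

Steady-state unemployment rate u* = s/(s+f) = 2.8/(2.8+44.8) = 0.058824.
Unemployed = u* × labor force = 0.058824 × 39,951 ≈ 2,350.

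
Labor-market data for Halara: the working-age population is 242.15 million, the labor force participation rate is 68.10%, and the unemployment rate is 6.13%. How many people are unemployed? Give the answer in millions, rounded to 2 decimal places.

Labor force = 0.6810 × 242.15 = 164.90 million.
Unemployed = 0.0613 × 164.90 ≈ 10.11 million.

About 10.11 million are unemployed.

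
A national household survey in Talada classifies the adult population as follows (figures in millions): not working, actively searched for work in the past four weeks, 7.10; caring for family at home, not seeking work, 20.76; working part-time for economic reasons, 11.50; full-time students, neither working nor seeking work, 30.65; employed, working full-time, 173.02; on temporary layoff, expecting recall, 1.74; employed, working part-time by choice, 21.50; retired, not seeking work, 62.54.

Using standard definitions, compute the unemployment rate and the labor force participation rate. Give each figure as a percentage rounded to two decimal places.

Employed = 11.50 + 173.02 + 21.50 = 206.02 million (anyone who worked, including part-time for economic reasons, counts as employed).
Unemployed = 7.10 + 1.74 = 8.84 million (jobless and actively searching, or on temporary layoff).
Labor force = 206.02 + 8.84 = 214.86 million.
Not in labor force = 20.76 + 30.65 + 62.54 = 113.95 million (those not working and not actively searching are outside the labor force).
Civilian working-age population = 214.86 + 113.95 = 328.81 million.
Unemployment rate = 8.84 / 214.86 = 4.11%.
Labor force participation rate = 214.86 / 328.81 = 65.34%.

Unemployment rate ≈ 4.11%; labor force participation rate ≈ 65.34%.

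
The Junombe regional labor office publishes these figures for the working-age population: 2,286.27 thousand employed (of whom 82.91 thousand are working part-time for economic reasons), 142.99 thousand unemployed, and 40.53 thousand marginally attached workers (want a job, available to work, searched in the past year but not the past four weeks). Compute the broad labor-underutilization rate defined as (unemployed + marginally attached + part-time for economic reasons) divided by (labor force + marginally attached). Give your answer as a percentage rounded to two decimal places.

Labor force = 2,286.27 + 142.99 = 2,429.26 thousand.
Numerator = 142.99 + 40.53 + 82.91 = 266.43 thousand.
Denominator = 2,429.26 + 40.53 = 2,469.79 thousand.
Broad rate = 266.43 / 2,469.79 = 10.79%.

Broad underutilization rate ≈ 10.79%.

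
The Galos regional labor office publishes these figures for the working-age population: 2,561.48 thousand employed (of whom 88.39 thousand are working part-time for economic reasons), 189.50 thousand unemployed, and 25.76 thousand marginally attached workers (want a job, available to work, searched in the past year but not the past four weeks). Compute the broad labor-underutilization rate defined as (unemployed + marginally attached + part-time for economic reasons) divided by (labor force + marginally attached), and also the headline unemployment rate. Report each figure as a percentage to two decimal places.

Labor force = 2,561.48 + 189.50 = 2,750.98 thousand.
Numerator = 189.50 + 25.76 + 88.39 = 303.65 thousand.
Denominator = 2,750.98 + 25.76 = 2,776.74 thousand.
Broad rate = 303.65 / 2,776.74 = 10.94%.
Headline unemployment rate = 189.50 / 2,750.98 = 6.89%.

Broad underutilization rate ≈ 10.94%; headline unemployment rate ≈ 6.89%.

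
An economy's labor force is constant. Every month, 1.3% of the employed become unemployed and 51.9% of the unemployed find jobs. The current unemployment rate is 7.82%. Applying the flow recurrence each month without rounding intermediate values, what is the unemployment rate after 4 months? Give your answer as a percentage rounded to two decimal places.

With a fixed labor force, u_{t+1} = u_t + s·(1−u_t) − f·u_t = u_t·(1−s−f) + s.
Here 1−s−f = 0.468 and s = 0.013.
u_1 = 0.078200 × 0.468 + 0.013 = 0.049598.
u_2 = 0.049598 × 0.468 + 0.013 = 0.036212.
u_3 = 0.036212 × 0.468 + 0.013 = 0.029947.
u_4 = 0.029947 × 0.468 + 0.013 = 0.027015.

Unemployment rate after four months ≈ 2.70%.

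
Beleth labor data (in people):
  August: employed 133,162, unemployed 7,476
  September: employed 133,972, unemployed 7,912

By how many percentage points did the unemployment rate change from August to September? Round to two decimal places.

August: labor force = 133,162 + 7,476 = 140,638; u = 7,476/140,638 = 5.32%.
September: labor force = 133,972 + 7,912 = 141,884; u = 7,912/141,884 = 5.58%.
Change = 5.58% − 5.32% = +0.26 pp.

The unemployment rate changed by +0.26 percentage points.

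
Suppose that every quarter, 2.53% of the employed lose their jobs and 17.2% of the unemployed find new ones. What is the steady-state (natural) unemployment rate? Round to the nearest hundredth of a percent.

At steady state the flows balance: s·E = f·U, so U/(E+U) = s/(s+f).
u* = 2.53 / (2.53 + 17.2) = 2.53 / 19.73 = 12.82%.

Steady-state unemployment rate ≈ 12.82%.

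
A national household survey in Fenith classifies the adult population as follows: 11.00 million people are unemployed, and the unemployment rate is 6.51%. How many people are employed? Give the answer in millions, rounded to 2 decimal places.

Labor force = U / u = 11.00 / 0.0651 ≈ 168.97 million.
Employed = labor force − unemployed = 168.97 − 11.00 = 157.97 million.

About 157.97 million are employed.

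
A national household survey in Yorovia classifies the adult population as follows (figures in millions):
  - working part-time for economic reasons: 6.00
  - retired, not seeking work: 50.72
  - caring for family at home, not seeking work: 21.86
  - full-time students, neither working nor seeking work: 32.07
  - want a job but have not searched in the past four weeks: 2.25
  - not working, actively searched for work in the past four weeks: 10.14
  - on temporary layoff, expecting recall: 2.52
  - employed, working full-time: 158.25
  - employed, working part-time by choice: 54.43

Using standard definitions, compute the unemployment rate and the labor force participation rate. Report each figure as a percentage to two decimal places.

Employed = 6.00 + 158.25 + 54.43 = 218.68 million (anyone who worked, including part-time for economic reasons, counts as employed).
Unemployed = 10.14 + 2.52 = 12.66 million (jobless and actively searching, or on temporary layoff).
Labor force = 218.68 + 12.66 = 231.34 million.
Not in labor force = 50.72 + 21.86 + 32.07 + 2.25 = 106.90 million (those not working and not actively searching are outside the labor force — including those who want a job but have given up searching).
Civilian working-age population = 231.34 + 106.90 = 338.24 million.
Unemployment rate = 12.66 / 231.34 = 5.47%.
Labor force participation rate = 231.34 / 338.24 = 68.40%.

Unemployment rate ≈ 5.47%; labor force participation rate ≈ 68.40%.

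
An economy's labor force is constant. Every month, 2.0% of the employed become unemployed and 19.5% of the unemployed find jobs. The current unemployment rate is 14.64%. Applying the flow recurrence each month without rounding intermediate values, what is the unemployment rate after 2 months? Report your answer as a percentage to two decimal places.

Unemployment rate after two months ≈ 12.59%.

With a fixed labor force, u_{t+1} = u_t + s·(1−u_t) − f·u_t = u_t·(1−s−f) + s.
Here 1−s−f = 0.785 and s = 0.020.
u_1 = 0.146400 × 0.785 + 0.020 = 0.134924.
u_2 = 0.134924 × 0.785 + 0.020 = 0.125915.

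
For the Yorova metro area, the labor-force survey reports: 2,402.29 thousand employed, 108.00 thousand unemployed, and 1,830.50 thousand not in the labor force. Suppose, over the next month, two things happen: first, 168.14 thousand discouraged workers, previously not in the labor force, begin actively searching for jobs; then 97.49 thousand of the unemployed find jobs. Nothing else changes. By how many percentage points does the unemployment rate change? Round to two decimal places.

Initially, labor force = 2,402.29 + 108.00 = 2,510.29 thousand, so u = 108.00/2,510.29 = 4.30%.
After the first change, unemployed and labor force both rise by 168.14 → E = 2,402.29, U = 276.14, labor force = 2,678.43 thousand.
After the second change, unemployed falls and employed rises by 97.49; labor force unchanged → E = 2,499.78, U = 178.65, labor force = 2,678.43 thousand.
New unemployment rate = 178.65 / 2,678.43 = 6.67%.
Change = 6.67% − 4.30% = +2.37 percentage points.

The unemployment rate changes by +2.37 percentage points.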